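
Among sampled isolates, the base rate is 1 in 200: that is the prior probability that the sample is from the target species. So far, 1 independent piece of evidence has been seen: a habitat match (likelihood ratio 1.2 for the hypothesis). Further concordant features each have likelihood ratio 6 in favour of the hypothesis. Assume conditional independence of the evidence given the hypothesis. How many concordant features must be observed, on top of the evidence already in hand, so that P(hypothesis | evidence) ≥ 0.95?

Prior odds = 0.005/0.995 = 1/199.
Bayes factor of the evidence already in hand = 1.2.
Odds after that evidence = (1/199) × 1.2 = 6/995.
Target odds = 0.95/0.05 = 19.
Need 6ⁿ ≥ 19 ÷ (6/995) = 18905/6.
6⁴ = 1296 falls short of 18905/6 but 6⁵ = 7776 reaches it, so n = 5.

5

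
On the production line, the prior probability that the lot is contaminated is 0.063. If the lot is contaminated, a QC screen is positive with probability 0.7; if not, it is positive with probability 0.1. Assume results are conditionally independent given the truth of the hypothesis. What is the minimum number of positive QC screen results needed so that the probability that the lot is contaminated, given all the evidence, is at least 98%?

Prior odds: 0.063 ÷ 0.937 = 63/937.
Likelihood ratio of a positive = 0.7/0.1 = 7.
Target posterior odds = 0.98/0.02 = 49.
Require 7ⁿ ≥ 49 ÷ (63/937) = 6559/9.
7³ = 343 falls short of 6559/9 but 7⁴ = 2401 reaches it, so n = 4.

4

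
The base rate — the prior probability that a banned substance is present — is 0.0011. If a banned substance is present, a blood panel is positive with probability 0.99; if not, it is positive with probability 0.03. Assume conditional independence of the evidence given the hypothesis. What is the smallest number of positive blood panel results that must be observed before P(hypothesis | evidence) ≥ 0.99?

4

Prior odds = 0.0011/0.9989 = 11/9989.
Likelihood ratio of a positive = 0.99/0.03 = 33.
Target odds: 0.99 ÷ 0.01 = 99.
Need (11/9989) × 33ⁿ ≥ 99, i.e. 33ⁿ ≥ 89901.
33³ = 35937 falls short of 89901 but 33⁴ = 1185921 reaches it, so n = 4.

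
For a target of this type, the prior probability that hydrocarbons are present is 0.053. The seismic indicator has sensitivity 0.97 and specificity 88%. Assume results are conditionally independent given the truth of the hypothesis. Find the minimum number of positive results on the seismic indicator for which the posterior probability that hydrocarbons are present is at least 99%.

Prior odds = 0.053/0.947 = 53/947.
False-positive rate = 1 − 0.88 = 0.12; likelihood ratio of a positive = 0.97/0.12 = 97/12.
Target posterior odds = 0.99/0.01 = 99.
Require (97/12)ⁿ ≥ 99 ÷ (53/947) = 93753/53.
(97/12)³ = 912673/1728 falls short of 93753/53 but (97/12)⁴ = 88529281/20736 reaches it, so n = 4.

4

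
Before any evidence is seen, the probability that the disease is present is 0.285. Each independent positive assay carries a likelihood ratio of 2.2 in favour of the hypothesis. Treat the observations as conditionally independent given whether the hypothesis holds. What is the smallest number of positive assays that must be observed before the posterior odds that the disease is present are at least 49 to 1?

Prior odds = 0.285/0.715 = 57/143.
Likelihood ratio per positive assay = 2.2.
Target odds = 49.
Need (57/143) × 2.2ⁿ ≥ 49, i.e. 2.2ⁿ ≥ 7007/57.
2.2⁶ = 1771561/15625 falls short of 7007/57 but 2.2⁷ = 19487171/78125 reaches it, so n = 7.

7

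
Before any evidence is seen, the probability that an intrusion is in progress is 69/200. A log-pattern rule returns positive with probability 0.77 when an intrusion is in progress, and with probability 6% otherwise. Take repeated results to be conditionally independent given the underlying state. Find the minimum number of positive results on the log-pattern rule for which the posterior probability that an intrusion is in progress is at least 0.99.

3

Prior odds = 0.345/0.655 = 69/131.
Likelihood ratio of a positive result = 0.77/0.06 = 77/6.
Target odds: 0.99 ÷ 0.01 = 99.
Need (69/131) × (77/6)ⁿ ≥ 99, i.e. (77/6)ⁿ ≥ 4323/23.
(77/6)² = 5929/36 falls short of 4323/23 but (77/6)³ = 456533/216 reaches it, so n = 3.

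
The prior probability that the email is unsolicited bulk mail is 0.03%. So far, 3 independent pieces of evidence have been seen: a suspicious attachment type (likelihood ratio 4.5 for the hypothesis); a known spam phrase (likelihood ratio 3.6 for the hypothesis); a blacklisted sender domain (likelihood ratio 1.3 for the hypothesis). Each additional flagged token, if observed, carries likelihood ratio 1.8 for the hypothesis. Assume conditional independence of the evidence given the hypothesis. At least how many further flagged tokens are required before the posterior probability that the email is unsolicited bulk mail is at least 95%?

Prior odds = 0.0003/0.9997 = 3/9997.
Combined Bayes factor of the evidence already in hand = 4.5 × 3.6 × 1.3 = 21.06.
Odds after that evidence = (3/9997) × 21.06 = 243/38450.
Target odds = 0.95/0.05 = 19.
Need 1.8ⁿ ≥ 19 ÷ (243/38450) = 730550/243.
1.8¹³ ≈2082.3 falls short of 730550/243 but 1.8¹⁴ ≈3748.13 reaches it, so n = 14.

14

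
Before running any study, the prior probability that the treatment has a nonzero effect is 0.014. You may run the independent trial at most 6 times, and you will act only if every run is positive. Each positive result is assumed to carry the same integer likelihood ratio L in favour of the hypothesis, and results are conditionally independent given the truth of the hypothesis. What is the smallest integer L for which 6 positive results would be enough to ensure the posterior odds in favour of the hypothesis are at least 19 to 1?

4

Prior odds = 0.014/0.986 = 7/493.
Target odds = 19.
Need L⁶ ≥ 19 ÷ (7/493) = 9367/7.
3⁶ = 729 < 9367/7 ≤ 4096 = 4⁶, so L = 4.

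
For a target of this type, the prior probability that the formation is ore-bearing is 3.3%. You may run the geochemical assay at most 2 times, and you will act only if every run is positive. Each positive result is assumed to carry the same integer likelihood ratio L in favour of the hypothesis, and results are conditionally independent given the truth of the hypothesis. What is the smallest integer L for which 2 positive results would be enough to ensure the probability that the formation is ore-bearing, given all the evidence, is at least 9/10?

17

Prior odds = 0.033/0.967 = 33/967.
Target odds = 0.9/0.1 = 9.
Need L² ≥ 9 ÷ (33/967) = 2901/11.
16² = 256 < 2901/11 ≤ 289 = 17², so L = 17.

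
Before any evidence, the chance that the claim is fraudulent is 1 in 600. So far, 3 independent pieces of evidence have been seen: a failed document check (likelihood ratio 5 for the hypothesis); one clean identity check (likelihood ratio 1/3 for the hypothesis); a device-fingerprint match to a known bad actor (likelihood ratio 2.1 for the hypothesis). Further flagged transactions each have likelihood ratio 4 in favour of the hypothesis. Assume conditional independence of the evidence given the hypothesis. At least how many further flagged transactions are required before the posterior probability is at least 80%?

5

Prior odds = (1/600)/(599/600) = 1/599.
Combined Bayes factor of the evidence already in hand = 5 × (1/3) × 2.1 = 3.5.
Odds after that evidence = (1/599) × 3.5 = 7/1198.
Target odds = 0.8/0.2 = 4.
Need 4ⁿ ≥ 4 ÷ (7/1198) = 4792/7.
4⁴ = 256 falls short of 4792/7 but 4⁵ = 1024 reaches it, so n = 5.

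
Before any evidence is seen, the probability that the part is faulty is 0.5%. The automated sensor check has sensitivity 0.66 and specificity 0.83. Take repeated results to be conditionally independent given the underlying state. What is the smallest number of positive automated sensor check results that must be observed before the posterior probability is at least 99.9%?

9

Prior odds = 0.005/0.995 = 1/199.
False-positive rate = 1 − 0.83 = 0.17; likelihood ratio of a positive = 0.66/0.17 = 66/17.
Target odds: 0.999 ÷ 0.001 = 999.
Require (66/17)ⁿ ≥ 999 ÷ (1/199) = 198801.
(66/17)⁸ ≈51613.1 falls short of 198801 but (66/17)⁹ ≈200380 reaches it, so n = 9.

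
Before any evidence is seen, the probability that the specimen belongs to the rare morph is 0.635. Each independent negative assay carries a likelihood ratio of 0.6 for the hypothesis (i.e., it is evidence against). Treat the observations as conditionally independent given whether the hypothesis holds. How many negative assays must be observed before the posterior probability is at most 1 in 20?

Prior odds = 0.635/0.365 = 127/73.
Likelihood ratio per negative assay = 0.6.
Target posterior odds = 0.05/0.95 = 1/19.
Need (127/73) × 0.6ⁿ ≤ 1/19, i.e. 0.6ⁿ ≤ 73/2413.
0.6⁶ = 729/15625 is still above 73/2413 but 0.6⁷ = 2187/78125 is at or below it, so n = 7.

7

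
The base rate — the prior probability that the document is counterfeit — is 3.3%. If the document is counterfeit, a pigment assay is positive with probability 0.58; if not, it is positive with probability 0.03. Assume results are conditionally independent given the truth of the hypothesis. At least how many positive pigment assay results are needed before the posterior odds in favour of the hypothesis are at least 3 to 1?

2

Prior odds = 0.033/0.967 = 33/967.
Likelihood ratio of a positive = 0.58/0.03 = 58/3.
Target odds = 3.
Require (58/3)ⁿ ≥ 3 ÷ (33/967) = 967/11.
(58/3)¹ = 58/3 falls short of 967/11 but (58/3)² = 3364/9 reaches it, so n = 2.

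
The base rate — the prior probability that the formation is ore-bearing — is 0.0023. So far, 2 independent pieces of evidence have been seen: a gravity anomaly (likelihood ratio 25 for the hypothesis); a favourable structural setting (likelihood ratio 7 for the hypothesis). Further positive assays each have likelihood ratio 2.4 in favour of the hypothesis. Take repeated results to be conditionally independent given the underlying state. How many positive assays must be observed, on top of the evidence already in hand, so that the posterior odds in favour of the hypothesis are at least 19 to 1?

5

Prior odds = 0.0023/0.9977 = 23/9977.
Combined Bayes factor of the evidence already in hand = 25 × 7 = 175.
Odds after that evidence = (23/9977) × 175 = 4025/9977.
Target odds = 19.
Need 2.4ⁿ ≥ 19 ÷ (4025/9977) = 189563/4025.
2.4⁴ = 33.1776 falls short of 189563/4025 but 2.4⁵ = 79.62624 reaches it, so n = 5.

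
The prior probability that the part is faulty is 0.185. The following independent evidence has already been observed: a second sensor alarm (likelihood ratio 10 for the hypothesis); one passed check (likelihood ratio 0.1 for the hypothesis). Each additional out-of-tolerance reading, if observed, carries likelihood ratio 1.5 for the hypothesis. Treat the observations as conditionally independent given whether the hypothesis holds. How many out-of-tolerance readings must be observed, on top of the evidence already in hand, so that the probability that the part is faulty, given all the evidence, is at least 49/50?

Prior odds = 0.185/0.815 = 37/163.
Combined Bayes factor of the evidence already in hand = 10 × 0.1 = 1.
Odds after that evidence = (37/163) × 1 = 37/163.
Target odds = 0.98/0.02 = 49.
Need 1.5ⁿ ≥ 49 ÷ (37/163) = 7987/37.
1.5¹³ = 1594323/8192 falls short of 7987/37 but 1.5¹⁴ = 4782969/16384 reaches it, so n = 14.

14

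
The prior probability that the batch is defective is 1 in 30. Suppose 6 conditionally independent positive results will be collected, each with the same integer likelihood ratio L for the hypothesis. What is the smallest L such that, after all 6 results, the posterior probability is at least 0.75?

3

Prior odds = (1/30)/(29/30) = 1/29.
Target odds = 0.75/0.25 = 3.
Need L⁶ ≥ 3 ÷ (1/29) = 87.
2⁶ = 64 < 87 ≤ 729 = 3⁶, so L = 3.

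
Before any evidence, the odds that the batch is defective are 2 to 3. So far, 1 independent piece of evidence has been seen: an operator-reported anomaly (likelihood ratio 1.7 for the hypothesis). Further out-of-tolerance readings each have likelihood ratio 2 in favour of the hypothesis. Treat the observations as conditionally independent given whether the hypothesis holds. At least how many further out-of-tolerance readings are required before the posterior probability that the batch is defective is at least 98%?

Prior odds = 2/3.
Bayes factor of the evidence already in hand = 1.7.
Odds after that evidence = (2/3) × 1.7 = 17/15.
Target odds = 0.98/0.02 = 49.
Need 2ⁿ ≥ 49 ÷ (17/15) = 735/17.
2⁵ = 32 falls short of 735/17 but 2⁶ = 64 reaches it, so n = 6.

6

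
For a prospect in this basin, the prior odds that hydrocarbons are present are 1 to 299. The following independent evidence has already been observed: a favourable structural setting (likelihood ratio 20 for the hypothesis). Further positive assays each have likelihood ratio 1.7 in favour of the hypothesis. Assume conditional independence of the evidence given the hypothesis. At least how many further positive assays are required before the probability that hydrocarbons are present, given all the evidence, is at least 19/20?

Prior odds = 1/299.
Bayes factor of the evidence already in hand = 20.
Odds after that evidence = (1/299) × 20 = 20/299.
Target odds = 0.95/0.05 = 19.
Need 1.7ⁿ ≥ 19 ÷ (20/299) = 284.05.
1.7¹⁰ ≈201.599 falls short of 284.05 but 1.7¹¹ ≈342.719 reaches it, so n = 11.

11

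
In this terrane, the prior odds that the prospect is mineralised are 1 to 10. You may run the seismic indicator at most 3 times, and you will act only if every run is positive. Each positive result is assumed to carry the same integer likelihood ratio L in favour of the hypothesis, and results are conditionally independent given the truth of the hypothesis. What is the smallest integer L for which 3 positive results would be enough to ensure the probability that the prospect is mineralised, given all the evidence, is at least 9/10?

5

Prior odds = 0.1.
Target odds = 0.9/0.1 = 9.
Need L³ ≥ 9 ÷ 0.1 = 90.
4³ = 64 < 90 ≤ 125 = 5³, so L = 5.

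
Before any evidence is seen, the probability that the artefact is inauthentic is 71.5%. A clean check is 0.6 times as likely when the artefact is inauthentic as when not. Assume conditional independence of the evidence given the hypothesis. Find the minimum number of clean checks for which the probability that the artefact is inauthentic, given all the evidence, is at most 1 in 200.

Prior odds = 0.715/0.285 = 143/57.
Likelihood ratio per clean check = 0.6.
Target posterior odds = 0.005/0.995 = 1/199.
Need (143/57) × 0.6ⁿ ≤ 1/199, i.e. 0.6ⁿ ≤ 57/28457.
0.6¹² = 531441/244140625 is still above 57/28457 but 0.6¹³ ≈0.00130607 is at or below it, so n = 13.

13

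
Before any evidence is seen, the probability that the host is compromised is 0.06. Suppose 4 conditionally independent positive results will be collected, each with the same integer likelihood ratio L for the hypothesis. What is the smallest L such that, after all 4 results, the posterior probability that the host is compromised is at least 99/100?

7

Prior odds = 0.06/0.94 = 3/47.
Target odds = 0.99/0.01 = 99.
Need L⁴ ≥ 99 ÷ (3/47) = 1551.
6⁴ = 1296 < 1551 ≤ 2401 = 7⁴, so L = 7.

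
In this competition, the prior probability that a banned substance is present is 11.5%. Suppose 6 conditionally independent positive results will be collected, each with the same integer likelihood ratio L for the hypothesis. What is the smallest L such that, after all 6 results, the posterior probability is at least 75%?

2

Prior odds = 0.115/0.885 = 23/177.
Target odds = 0.75/0.25 = 3.
Need L⁶ ≥ 3 ÷ (23/177) = 531/23.
1⁶ = 1 < 531/23 ≤ 64 = 2⁶, so L = 2.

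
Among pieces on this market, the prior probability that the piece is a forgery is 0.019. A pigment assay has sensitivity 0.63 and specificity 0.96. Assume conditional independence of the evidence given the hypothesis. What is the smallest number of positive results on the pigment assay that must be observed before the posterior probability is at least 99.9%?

4

Prior odds: 0.019 ÷ 0.981 = 19/981.
False-positive rate = 1 − 0.96 = 0.04; likelihood ratio of a positive = 0.63/0.04 = 15.75.
Target odds: 0.999 ÷ 0.001 = 999.
Need (19/981) × 15.75ⁿ ≥ 999, i.e. 15.75ⁿ ≥ 980019/19.
15.75³ = 3906.984375 falls short of 980019/19 but 15.75⁴ = 15752961/256 reaches it, so n = 4.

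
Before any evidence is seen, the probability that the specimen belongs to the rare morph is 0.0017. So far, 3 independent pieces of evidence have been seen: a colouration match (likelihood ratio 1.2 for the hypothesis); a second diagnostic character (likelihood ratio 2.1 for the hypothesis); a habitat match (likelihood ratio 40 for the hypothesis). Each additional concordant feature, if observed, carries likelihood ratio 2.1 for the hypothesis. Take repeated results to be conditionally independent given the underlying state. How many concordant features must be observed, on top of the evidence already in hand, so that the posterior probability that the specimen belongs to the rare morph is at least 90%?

Prior odds = 0.0017/0.9983 = 17/9983.
Combined Bayes factor of the evidence already in hand = 1.2 × 2.1 × 40 = 100.8.
Odds after that evidence = (17/9983) × 100.8 = 8568/49915.
Target odds = 0.9/0.1 = 9.
Need 2.1ⁿ ≥ 9 ÷ (8568/49915) = 49915/952.
2.1⁵ = 4084101/100000 falls short of 49915/952 but 2.1⁶ = 85766121/1000000 reaches it, so n = 6.

6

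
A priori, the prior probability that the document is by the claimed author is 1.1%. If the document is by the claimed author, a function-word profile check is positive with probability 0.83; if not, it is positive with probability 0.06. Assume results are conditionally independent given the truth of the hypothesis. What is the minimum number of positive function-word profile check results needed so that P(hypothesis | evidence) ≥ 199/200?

Prior odds = 0.011/0.989 = 11/989.
Likelihood ratio of a positive = 0.83/0.06 = 83/6.
Target posterior odds = 0.995/0.005 = 199.
Require (83/6)ⁿ ≥ 199 ÷ (11/989) = 196811/11.
(83/6)³ = 571787/216 falls short of 196811/11 but (83/6)⁴ = 47458321/1296 reaches it, so n = 4.

4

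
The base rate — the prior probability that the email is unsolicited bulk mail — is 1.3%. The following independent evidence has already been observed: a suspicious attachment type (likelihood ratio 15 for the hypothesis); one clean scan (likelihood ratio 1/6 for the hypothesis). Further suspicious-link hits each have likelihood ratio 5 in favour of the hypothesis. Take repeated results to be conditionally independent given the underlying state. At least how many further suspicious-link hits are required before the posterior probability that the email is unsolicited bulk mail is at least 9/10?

4

Prior odds = 0.013/0.987 = 13/987.
Combined Bayes factor of the evidence already in hand = 15 × (1/6) = 2.5.
Odds after that evidence = (13/987) × 2.5 = 65/1974.
Target odds = 0.9/0.1 = 9.
Need 5ⁿ ≥ 9 ÷ (65/1974) = 17766/65.
5³ = 125 falls short of 17766/65 but 5⁴ = 625 reaches it, so n = 4.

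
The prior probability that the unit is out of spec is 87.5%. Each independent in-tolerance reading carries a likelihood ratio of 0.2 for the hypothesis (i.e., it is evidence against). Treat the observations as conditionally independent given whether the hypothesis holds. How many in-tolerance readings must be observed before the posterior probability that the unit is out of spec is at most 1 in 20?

4

Prior odds: 0.875 ÷ 0.125 = 7.
Likelihood ratio per in-tolerance reading = 0.2.
Target posterior odds = 0.05/0.95 = 1/19.
Need 7 × 0.2ⁿ ≤ 1/19, i.e. 0.2ⁿ ≤ 1/133.
0.2³ = 0.008 is still above 1/133 but 0.2⁴ = 0.0016 is at or below it, so n = 4.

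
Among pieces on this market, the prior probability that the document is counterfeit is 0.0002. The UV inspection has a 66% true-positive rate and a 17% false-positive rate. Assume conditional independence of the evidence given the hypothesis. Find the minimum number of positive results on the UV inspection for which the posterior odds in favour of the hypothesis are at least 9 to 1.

8

Prior odds = 0.0002/0.9998 = 1/4999.
Likelihood ratio of a positive result = 0.66/0.17 = 66/17.
Target odds = 9.
Need (1/4999) × (66/17)ⁿ ≥ 9, i.e. (66/17)ⁿ ≥ 44991.
(66/17)⁷ ≈13294.3 falls short of 44991 but (66/17)⁸ ≈51613.1 reaches it, so n = 8.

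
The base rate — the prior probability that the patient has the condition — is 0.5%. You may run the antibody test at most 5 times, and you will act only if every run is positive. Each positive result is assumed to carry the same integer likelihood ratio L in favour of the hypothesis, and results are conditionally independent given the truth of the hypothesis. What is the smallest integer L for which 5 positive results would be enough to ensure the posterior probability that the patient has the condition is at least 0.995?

9

Prior odds = 0.005/0.995 = 1/199.
Target odds = 0.995/0.005 = 199.
Need L⁵ ≥ 199 ÷ (1/199) = 39601.
8⁵ = 32768 < 39601 ≤ 59049 = 9⁵, so L = 9.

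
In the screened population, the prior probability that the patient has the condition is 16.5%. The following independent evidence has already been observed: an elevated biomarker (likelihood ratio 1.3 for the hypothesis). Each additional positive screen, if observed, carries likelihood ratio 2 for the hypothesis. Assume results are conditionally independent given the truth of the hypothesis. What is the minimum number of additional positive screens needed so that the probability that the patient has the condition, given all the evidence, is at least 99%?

Prior odds = 0.165/0.835 = 33/167.
Bayes factor of the evidence already in hand = 1.3.
Odds after that evidence = (33/167) × 1.3 = 429/1670.
Target odds = 0.99/0.01 = 99.
Need 2ⁿ ≥ 99 ÷ (429/1670) = 5010/13.
2⁸ = 256 falls short of 5010/13 but 2⁹ = 512 reaches it, so n = 9.

9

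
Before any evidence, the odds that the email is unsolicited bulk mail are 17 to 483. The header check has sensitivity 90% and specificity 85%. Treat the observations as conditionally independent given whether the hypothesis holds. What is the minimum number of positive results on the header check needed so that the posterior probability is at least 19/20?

4

Prior odds = 17/483.
False-positive rate = 1 − 0.85 = 0.15; likelihood ratio of a positive = 0.9/0.15 = 6.
Target odds: 0.95 ÷ 0.05 = 19.
Need (17/483) × 6ⁿ ≥ 19, i.e. 6ⁿ ≥ 9177/17.
6³ = 216 falls short of 9177/17 but 6⁴ = 1296 reaches it, so n = 4.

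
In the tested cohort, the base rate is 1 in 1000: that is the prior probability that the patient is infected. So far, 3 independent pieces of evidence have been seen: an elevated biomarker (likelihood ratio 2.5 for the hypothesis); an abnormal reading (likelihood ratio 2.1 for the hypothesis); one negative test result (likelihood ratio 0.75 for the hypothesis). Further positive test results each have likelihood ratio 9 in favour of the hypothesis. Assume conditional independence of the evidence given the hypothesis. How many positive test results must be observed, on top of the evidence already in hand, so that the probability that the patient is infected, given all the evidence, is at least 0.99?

5

Prior odds = 0.001/0.999 = 1/999.
Combined Bayes factor of the evidence already in hand = 2.5 × 2.1 × 0.75 = 3.9375.
Odds after that evidence = (1/999) × 3.9375 = 7/1776.
Target odds = 0.99/0.01 = 99.
Need 9ⁿ ≥ 99 ÷ (7/1776) = 175824/7.
9⁴ = 6561 falls short of 175824/7 but 9⁵ = 59049 reaches it, so n = 5.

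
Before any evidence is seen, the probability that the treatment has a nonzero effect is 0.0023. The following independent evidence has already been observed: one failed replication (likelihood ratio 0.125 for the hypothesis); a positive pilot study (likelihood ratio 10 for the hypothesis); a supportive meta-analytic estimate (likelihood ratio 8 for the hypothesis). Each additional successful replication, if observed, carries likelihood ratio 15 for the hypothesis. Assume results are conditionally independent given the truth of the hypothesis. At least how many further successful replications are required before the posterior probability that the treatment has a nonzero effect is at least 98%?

3

Prior odds = 0.0023/0.9977 = 23/9977.
Combined Bayes factor of the evidence already in hand = 0.125 × 10 × 8 = 10.
Odds after that evidence = (23/9977) × 10 = 230/9977.
Target odds = 0.98/0.02 = 49.
Need 15ⁿ ≥ 49 ÷ (230/9977) = 488873/230.
15² = 225 falls short of 488873/230 but 15³ = 3375 reaches it, so n = 3.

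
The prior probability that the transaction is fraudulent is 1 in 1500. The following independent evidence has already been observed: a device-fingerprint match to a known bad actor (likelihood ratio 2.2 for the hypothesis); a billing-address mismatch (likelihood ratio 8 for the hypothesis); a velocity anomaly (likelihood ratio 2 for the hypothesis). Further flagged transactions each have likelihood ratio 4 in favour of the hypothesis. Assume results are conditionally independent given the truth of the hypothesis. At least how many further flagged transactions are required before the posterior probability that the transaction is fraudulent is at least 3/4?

4

Prior odds = (1/1500)/(1499/1500) = 1/1499.
Combined Bayes factor of the evidence already in hand = 2.2 × 8 × 2 = 35.2.
Odds after that evidence = (1/1499) × 35.2 = 176/7495.
Target odds = 0.75/0.25 = 3.
Need 4ⁿ ≥ 3 ÷ (176/7495) = 22485/176.
4³ = 64 falls short of 22485/176 but 4⁴ = 256 reaches it, so n = 4.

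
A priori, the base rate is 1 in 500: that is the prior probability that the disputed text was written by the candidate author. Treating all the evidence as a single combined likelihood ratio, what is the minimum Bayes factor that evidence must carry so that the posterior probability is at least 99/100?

49401

Prior odds = 0.002/0.998 = 1/499.
Target odds = 0.99/0.01 = 99.
Required Bayes factor = 99 ÷ (1/499) = 49401.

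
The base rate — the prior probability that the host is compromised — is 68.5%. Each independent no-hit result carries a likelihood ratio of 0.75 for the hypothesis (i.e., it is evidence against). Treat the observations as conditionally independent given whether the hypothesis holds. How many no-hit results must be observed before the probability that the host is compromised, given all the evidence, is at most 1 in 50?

17

Prior odds = 0.685/0.315 = 137/63.
Likelihood ratio per no-hit result = 0.75.
Target odds: 0.02 ÷ 0.98 = 1/49.
Need (137/63) × 0.75ⁿ ≤ 1/49, i.e. 0.75ⁿ ≤ 9/959.
0.75¹⁶ ≈0.0100226 is still above 9/959 but 0.75¹⁷ ≈0.00751695 is at or below it, so n = 17.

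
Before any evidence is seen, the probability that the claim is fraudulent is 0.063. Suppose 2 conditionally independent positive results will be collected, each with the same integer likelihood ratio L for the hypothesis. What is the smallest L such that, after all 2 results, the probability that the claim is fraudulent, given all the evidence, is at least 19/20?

17

Prior odds = 0.063/0.937 = 63/937.
Target odds = 0.95/0.05 = 19.
Need L² ≥ 19 ÷ (63/937) = 17803/63.
16² = 256 < 17803/63 ≤ 289 = 17², so L = 17.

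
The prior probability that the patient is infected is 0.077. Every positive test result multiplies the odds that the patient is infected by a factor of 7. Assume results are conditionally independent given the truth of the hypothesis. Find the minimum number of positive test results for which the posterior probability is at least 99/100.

Prior odds: 0.077 ÷ 0.923 = 77/923.
Likelihood ratio per positive test result = 7.
Target odds: 0.99 ÷ 0.01 = 99.
Need (77/923) × 7ⁿ ≥ 99, i.e. 7ⁿ ≥ 8307/7.
7³ = 343 falls short of 8307/7 but 7⁴ = 2401 reaches it, so n = 4.

4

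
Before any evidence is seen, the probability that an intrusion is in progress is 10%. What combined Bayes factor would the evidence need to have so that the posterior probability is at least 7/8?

Prior odds = 0.1/0.9 = 1/9.
Target odds = 0.875/0.125 = 7.
Required Bayes factor = 7 ÷ (1/9) = 63.

63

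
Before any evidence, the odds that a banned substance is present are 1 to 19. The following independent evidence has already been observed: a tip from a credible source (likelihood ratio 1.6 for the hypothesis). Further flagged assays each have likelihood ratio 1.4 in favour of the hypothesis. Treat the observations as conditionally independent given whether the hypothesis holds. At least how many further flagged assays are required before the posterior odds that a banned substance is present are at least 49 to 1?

19

Prior odds = 1/19.
Bayes factor of the evidence already in hand = 1.6.
Odds after that evidence = (1/19) × 1.6 = 8/95.
Target odds = 49.
Need 1.4ⁿ ≥ 49 ÷ (8/95) = 581.875.
1.4¹⁸ ≈426.879 falls short of 581.875 but 1.4¹⁹ ≈597.63 reaches it, so n = 19.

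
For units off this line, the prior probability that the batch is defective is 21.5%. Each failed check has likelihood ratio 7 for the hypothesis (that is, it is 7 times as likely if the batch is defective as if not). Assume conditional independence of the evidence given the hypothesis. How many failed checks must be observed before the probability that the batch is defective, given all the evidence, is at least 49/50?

Prior odds: 0.215 ÷ 0.785 = 43/157.
Likelihood ratio per failed check = 7.
Target odds: 0.98 ÷ 0.02 = 49.
Require 7ⁿ ≥ 49 ÷ (43/157) = 7693/43.
7² = 49 falls short of 7693/43 but 7³ = 343 reaches it, so n = 3.

3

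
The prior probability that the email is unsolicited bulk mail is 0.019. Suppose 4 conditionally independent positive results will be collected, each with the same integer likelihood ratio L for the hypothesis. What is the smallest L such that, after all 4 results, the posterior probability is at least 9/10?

Prior odds = 0.019/0.981 = 19/981.
Target odds = 0.9/0.1 = 9.
Need L⁴ ≥ 9 ÷ (19/981) = 8829/19.
4⁴ = 256 < 8829/19 ≤ 625 = 5⁴, so L = 5.

5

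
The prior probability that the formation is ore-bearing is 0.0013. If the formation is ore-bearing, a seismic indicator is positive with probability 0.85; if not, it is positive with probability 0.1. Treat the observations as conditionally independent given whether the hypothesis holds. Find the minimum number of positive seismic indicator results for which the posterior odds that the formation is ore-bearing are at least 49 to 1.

Prior odds: 0.0013 ÷ 0.9987 = 13/9987.
Likelihood ratio of a positive = 0.85/0.1 = 8.5.
Target odds = 49.
Require 8.5ⁿ ≥ 49 ÷ (13/9987) = 489363/13.
8.5⁴ = 5220.0625 falls short of 489363/13 but 8.5⁵ = 44370.53125 reaches it, so n = 5.

5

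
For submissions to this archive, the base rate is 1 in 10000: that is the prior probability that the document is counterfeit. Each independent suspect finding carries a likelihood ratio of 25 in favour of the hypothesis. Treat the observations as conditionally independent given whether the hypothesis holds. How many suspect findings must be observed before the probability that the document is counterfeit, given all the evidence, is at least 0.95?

4

Prior odds: 0.0001 ÷ 0.9999 = 1/9999.
Likelihood ratio per suspect finding = 25.
Target odds: 0.95 ÷ 0.05 = 19.
Need (1/9999) × 25ⁿ ≥ 19, i.e. 25ⁿ ≥ 189981.
25³ = 15625 falls short of 189981 but 25⁴ = 390625 reaches it, so n = 4.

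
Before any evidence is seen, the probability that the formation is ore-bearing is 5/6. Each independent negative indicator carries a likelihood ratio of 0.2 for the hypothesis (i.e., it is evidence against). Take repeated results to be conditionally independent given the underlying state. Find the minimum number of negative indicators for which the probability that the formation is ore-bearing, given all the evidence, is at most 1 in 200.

5

Prior odds: (5/6) ÷ (1/6) = 5.
Likelihood ratio per negative indicator = 0.2.
Target posterior odds = 0.005/0.995 = 1/199.
Need 5 × 0.2ⁿ ≤ 1/199, i.e. 0.2ⁿ ≤ 1/995.
0.2⁴ = 0.0016 is still above 1/995 but 0.2⁵ = 0.00032 is at or below it, so n = 5.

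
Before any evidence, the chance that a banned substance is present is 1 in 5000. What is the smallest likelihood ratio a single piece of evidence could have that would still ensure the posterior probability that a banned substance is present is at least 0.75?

14997

Prior odds = 0.0002/0.9998 = 1/4999.
Target odds = 0.75/0.25 = 3.
Required Bayes factor = 3 ÷ (1/4999) = 14997.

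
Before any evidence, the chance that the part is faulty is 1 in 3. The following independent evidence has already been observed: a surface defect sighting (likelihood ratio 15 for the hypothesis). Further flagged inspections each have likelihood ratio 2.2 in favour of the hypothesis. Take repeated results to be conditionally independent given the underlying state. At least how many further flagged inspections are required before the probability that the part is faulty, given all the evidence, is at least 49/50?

Prior odds = (1/3)/(2/3) = 0.5.
Bayes factor of the evidence already in hand = 15.
Odds after that evidence = 0.5 × 15 = 7.5.
Target odds = 0.98/0.02 = 49.
Need 2.2ⁿ ≥ 49 ÷ 7.5 = 98/15.
2.2² = 4.84 falls short of 98/15 but 2.2³ = 10.648 reaches it, so n = 3.

3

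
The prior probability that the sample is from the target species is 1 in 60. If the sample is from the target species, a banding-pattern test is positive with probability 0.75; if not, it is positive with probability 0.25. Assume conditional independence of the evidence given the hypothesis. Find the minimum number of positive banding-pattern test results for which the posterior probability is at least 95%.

Prior odds = (1/60)/(59/60) = 1/59.
Likelihood ratio of a positive = 0.75/0.25 = 3.
Target posterior odds = 0.95/0.05 = 19.
Need (1/59) × 3ⁿ ≥ 19, i.e. 3ⁿ ≥ 1121.
3⁶ = 729 falls short of 1121 but 3⁷ = 2187 reaches it, so n = 7.

7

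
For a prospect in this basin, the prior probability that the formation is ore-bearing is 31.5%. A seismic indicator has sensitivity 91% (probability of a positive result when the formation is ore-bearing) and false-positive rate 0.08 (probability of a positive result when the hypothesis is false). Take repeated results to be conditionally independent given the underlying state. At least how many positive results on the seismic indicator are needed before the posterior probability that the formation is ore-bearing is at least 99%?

Prior odds: 0.315 ÷ 0.685 = 63/137.
Likelihood ratio of a positive result = 0.91/0.08 = 11.375.
Target posterior odds = 0.99/0.01 = 99.
Require 11.375ⁿ ≥ 99 ÷ (63/137) = 1507/7.
11.375² = 129.390625 falls short of 1507/7 but 11.375³ = 753571/512 reaches it, so n = 3.

3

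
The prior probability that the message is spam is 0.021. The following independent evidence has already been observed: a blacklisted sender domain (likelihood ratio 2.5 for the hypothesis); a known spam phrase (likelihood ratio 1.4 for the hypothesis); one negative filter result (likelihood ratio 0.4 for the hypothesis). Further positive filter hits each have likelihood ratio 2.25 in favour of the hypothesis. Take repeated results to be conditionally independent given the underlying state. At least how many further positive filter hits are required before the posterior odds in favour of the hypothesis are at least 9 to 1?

Prior odds = 0.021/0.979 = 21/979.
Combined Bayes factor of the evidence already in hand = 2.5 × 1.4 × 0.4 = 1.4.
Odds after that evidence = (21/979) × 1.4 = 147/4895.
Target odds = 9.
Need 2.25ⁿ ≥ 9 ÷ (147/4895) = 14685/49.
2.25⁷ = 4782969/16384 falls short of 14685/49 but 2.25⁸ = 43046721/65536 reaches it, so n = 8.

8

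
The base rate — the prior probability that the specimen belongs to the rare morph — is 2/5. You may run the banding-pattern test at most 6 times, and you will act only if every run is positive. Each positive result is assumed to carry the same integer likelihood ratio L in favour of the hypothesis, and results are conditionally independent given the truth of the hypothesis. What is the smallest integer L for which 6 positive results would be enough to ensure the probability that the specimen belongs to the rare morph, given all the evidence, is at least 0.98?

Prior odds = 0.4/0.6 = 2/3.
Target odds = 0.98/0.02 = 49.
Need L⁶ ≥ 49 ÷ (2/3) = 73.5.
2⁶ = 64 < 73.5 ≤ 729 = 3⁶, so L = 3.

3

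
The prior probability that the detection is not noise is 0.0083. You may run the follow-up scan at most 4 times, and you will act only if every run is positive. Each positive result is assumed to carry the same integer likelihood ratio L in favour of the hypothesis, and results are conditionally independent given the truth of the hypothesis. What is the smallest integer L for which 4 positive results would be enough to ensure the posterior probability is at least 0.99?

11

Prior odds = 0.0083/0.9917 = 83/9917.
Target odds = 0.99/0.01 = 99.
Need L⁴ ≥ 99 ÷ (83/9917) = 981783/83.
10⁴ = 10000 < 981783/83 ≤ 14641 = 11⁴, so L = 11.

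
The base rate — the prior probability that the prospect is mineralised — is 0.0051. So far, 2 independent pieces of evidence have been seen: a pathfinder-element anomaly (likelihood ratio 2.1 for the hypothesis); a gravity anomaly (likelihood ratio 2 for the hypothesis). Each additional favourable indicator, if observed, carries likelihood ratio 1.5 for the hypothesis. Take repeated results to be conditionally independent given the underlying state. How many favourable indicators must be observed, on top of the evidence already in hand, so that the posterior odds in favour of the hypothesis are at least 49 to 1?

20

Prior odds = 0.0051/0.9949 = 51/9949.
Combined Bayes factor of the evidence already in hand = 2.1 × 2 = 4.2.
Odds after that evidence = (51/9949) × 4.2 = 1071/49745.
Target odds = 49.
Need 1.5ⁿ ≥ 49 ÷ (1071/49745) = 348215/153.
1.5¹⁹ ≈2216.84 falls short of 348215/153 but 1.5²⁰ ≈3325.26 reaches it, so n = 20.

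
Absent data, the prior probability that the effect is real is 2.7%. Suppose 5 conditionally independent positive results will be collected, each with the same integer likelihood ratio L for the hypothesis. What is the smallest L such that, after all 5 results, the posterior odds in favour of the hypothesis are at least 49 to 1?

Prior odds = 0.027/0.973 = 27/973.
Target odds = 49.
Need L⁵ ≥ 49 ÷ (27/973) = 47677/27.
4⁵ = 1024 < 47677/27 ≤ 3125 = 5⁵, so L = 5.

5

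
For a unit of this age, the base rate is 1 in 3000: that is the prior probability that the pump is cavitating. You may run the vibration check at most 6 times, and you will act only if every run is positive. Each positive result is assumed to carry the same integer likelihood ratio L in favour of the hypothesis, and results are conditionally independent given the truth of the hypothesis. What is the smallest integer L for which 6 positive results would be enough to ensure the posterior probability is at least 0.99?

Prior odds = (1/3000)/(2999/3000) = 1/2999.
Target odds = 0.99/0.01 = 99.
Need L⁶ ≥ 99 ÷ (1/2999) = 296901.
8⁶ = 262144 < 296901 ≤ 531441 = 9⁶, so L = 9.

9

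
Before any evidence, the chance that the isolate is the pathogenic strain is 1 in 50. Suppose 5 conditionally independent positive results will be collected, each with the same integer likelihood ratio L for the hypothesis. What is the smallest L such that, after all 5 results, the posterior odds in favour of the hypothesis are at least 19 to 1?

Prior odds = 0.02/0.98 = 1/49.
Target odds = 19.
Need L⁵ ≥ 19 ÷ (1/49) = 931.
3⁵ = 243 < 931 ≤ 1024 = 4⁵, so L = 4.

4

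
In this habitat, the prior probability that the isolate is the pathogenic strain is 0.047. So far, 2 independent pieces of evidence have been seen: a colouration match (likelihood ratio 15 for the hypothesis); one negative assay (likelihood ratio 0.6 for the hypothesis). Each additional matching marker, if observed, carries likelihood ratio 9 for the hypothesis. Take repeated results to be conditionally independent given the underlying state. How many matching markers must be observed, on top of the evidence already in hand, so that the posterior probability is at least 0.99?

Prior odds = 0.047/0.953 = 47/953.
Combined Bayes factor of the evidence already in hand = 15 × 0.6 = 9.
Odds after that evidence = (47/953) × 9 = 423/953.
Target odds = 0.99/0.01 = 99.
Need 9ⁿ ≥ 99 ÷ (423/953) = 10483/47.
9² = 81 falls short of 10483/47 but 9³ = 729 reaches it, so n = 3.

3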